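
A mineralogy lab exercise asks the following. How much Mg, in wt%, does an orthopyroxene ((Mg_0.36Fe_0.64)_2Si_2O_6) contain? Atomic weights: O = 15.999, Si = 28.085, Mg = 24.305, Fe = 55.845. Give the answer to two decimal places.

Molar mass of (Mg_0.36Fe_0.64)_2Si_2O_6: 0.72*24.305 + 1.28*55.845 + 2*28.085 + 6*15.999 = 241.145 g/mol.
Mass of Mg per formula unit: 0.72 × 24.305 = 17.500 g.
Weight fraction Mg = 17.500 / 241.145 = 0.0726.

7.26 wt%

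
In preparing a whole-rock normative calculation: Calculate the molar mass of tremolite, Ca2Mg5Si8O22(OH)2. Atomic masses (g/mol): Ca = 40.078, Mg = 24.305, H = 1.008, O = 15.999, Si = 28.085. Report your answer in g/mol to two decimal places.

812.35 g/mol

Ca: 2 × 40.078 = 80.1560
Mg: 5 × 24.305 = 121.5250
Si: 8 × 28.085 = 224.6800
O: 24 × 15.999 = 383.9760
H: 2 × 1.008 = 2.0160
Summing the contributions gives the formula mass.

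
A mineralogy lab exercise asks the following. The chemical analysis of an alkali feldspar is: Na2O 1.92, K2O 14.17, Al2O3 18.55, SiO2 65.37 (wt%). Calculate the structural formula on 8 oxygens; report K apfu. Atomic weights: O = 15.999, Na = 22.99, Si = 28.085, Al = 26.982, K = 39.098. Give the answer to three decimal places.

Na2O (M=61.979): mol = 0.03098; Na = 0.06196, O = 0.03098.
K2O (M=94.195): mol = 0.15043; K = 0.30086, O = 0.15043.
Al2O3 (M=101.961): mol = 0.18193; Al = 0.36386, O = 0.54579.
SiO2 (M=60.083): mol = 1.08799; Si = 1.08799, O = 2.17598.
ΣO = 2.90318; factor = 8/ΣO = 2.75560.
K apfu = 0.30086 × 2.75560 = 0.829.

0.829 K apfu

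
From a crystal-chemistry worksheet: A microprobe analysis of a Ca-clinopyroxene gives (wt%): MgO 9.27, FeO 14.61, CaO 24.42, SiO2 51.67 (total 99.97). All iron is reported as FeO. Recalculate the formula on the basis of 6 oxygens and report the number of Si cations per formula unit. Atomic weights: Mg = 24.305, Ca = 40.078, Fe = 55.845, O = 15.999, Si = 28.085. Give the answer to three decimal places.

1.993 Si apfu

9.27 wt% MgO ÷ 40.304 g/mol = 0.23000 mol, giving 0.23000 Mg and 0.23000 O.
14.61 wt% FeO ÷ 71.844 g/mol = 0.20336 mol, giving 0.20336 Fe and 0.20336 O.
24.42 wt% CaO ÷ 56.077 g/mol = 0.43547 mol, giving 0.43547 Ca and 0.43547 O.
51.67 wt% SiO2 ÷ 60.083 g/mol = 0.85998 mol, giving 0.85998 Si and 1.71996 O.
Oxygen sums to 2.58879; scaling by 6/2.58879 = 2.31769 puts the formula on 6 O.
Si: 0.85998 × 2.31769 = 1.993 atoms per formula unit.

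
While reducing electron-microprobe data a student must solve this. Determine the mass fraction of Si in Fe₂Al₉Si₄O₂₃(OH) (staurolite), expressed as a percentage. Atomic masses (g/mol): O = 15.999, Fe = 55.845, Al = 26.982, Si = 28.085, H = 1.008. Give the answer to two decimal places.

13.19 mass %

Formula mass = 2×55.845 + 9×26.982 + 4×28.085 + 24×15.999 + 1×1.008 = 851.852 g/mol, of which 112.340 g is Si.
So Si makes up 112.340/851.852 = 0.1319 of the mass, i.e. 13.19%.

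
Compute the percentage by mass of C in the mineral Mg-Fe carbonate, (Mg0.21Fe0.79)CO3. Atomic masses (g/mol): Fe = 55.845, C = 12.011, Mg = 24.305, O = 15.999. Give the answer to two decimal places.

11.00 weight percent

Molar mass of (Mg0.21Fe0.79)CO3: 0.21*24.305 + 0.79*55.845 + 1*12.011 + 3*15.999 = 109.230 g/mol.
Mass of C per formula unit: 1 × 12.011 = 12.011 g.
Weight fraction C = 12.011 / 109.230 = 0.1100.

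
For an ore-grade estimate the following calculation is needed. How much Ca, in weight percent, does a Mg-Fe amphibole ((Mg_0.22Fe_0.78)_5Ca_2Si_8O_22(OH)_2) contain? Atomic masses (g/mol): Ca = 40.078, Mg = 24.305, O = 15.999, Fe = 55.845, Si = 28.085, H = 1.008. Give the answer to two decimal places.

8.57 weight percent

M((Mg_0.22Fe_0.78)_5Ca_2Si_8O_22(OH)_2) = 935.359 g/mol.
Ca contributes 2 × 40.078 = 80.156 g per mole.
80.156/935.359 = 0.0857 → 8.57%.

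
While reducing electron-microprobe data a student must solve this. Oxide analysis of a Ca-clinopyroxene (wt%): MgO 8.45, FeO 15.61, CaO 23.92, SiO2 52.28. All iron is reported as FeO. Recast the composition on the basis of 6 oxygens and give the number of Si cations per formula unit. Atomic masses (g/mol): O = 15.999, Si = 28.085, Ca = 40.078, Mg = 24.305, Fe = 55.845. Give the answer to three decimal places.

8.45 wt% MgO ÷ 40.304 g/mol = 0.20966 mol, giving 0.20966 Mg and 0.20966 O.
15.61 wt% FeO ÷ 71.844 g/mol = 0.21728 mol, giving 0.21728 Fe and 0.21728 O.
23.92 wt% CaO ÷ 56.077 g/mol = 0.42656 mol, giving 0.42656 Ca and 0.42656 O.
52.28 wt% SiO2 ÷ 60.083 g/mol = 0.87013 mol, giving 0.87013 Si and 1.74026 O.
Oxygen sums to 2.59376; scaling by 6/2.59376 = 2.31324 puts the formula on 6 O.
Si: 0.87013 × 2.31324 = 2.013 atoms per formula unit.

2.013 Si apfu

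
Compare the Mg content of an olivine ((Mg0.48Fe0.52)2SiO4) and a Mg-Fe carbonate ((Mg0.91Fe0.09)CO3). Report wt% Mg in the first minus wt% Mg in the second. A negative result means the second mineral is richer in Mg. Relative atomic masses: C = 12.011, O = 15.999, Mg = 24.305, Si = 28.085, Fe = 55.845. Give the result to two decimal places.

Mg in (Mg0.48Fe0.52)2SiO4: molar mass 173.493 g/mol; 0.96×24.305 = 23.333 g → 13.45 wt%.
Mg in (Mg0.91Fe0.09)CO3: molar mass 87.152 g/mol; 0.91×24.305 = 22.118 g → 25.38 wt%.
Difference = 13.45 − 25.38 = -11.93 percentage points.

-11.93 percentage points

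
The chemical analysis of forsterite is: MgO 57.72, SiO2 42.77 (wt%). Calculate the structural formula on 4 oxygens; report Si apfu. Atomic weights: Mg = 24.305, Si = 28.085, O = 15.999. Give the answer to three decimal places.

MgO: 57.72/40.304 = 1.43212 mol → 1.43212 mol Mg, 1.43212 mol O.
SiO2: 42.77/60.083 = 0.71185 mol → 0.71185 mol Si, 1.42370 mol O.
Total oxygen = 2.85582 mol. Normalization factor = 4/2.85582 = 1.40065.
Si per 4 O = 0.71185 × 1.40065 = 0.997.

0.997 Si apfu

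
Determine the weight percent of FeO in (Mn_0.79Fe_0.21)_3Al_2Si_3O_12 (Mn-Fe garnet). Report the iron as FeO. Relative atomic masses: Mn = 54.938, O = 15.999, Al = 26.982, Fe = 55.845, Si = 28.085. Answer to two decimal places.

9.13 wt%

Formula mass = 495.592 g/mol.
0.63 Fe → 0.6300 mol FeO per formula unit; M(FeO) = 71.844, so FeO mass = 45.262 g.
45.262/495.592 × 100 = 9.13 wt%.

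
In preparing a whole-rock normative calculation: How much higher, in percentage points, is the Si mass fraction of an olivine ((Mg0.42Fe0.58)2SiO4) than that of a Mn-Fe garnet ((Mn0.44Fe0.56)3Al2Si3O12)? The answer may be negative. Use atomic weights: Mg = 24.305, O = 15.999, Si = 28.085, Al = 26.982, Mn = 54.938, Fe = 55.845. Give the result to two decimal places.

M((Mg0.42Fe0.58)2SiO4) = 177.277 g/mol, so wt% Si = 28.085/177.277 × 100 = 15.84%.
M((Mn0.44Fe0.56)3Al2Si3O12) = 496.545 g/mol, so wt% Si = 84.255/496.545 × 100 = 16.97%.
15.84 − 16.97 = -1.13 pp.

-1.13 percentage points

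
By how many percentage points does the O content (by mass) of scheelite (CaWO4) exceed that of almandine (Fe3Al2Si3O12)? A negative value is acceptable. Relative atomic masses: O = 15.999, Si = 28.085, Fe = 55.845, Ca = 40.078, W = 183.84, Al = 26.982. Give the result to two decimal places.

-16.34 percentage points

M(CaWO4) = 287.914 g/mol, so wt% O = 63.996/287.914 × 100 = 22.23%.
M(Fe3Al2Si3O12) = 497.742 g/mol, so wt% O = 191.988/497.742 × 100 = 38.57%.
22.23 − 38.57 = -16.34 pp.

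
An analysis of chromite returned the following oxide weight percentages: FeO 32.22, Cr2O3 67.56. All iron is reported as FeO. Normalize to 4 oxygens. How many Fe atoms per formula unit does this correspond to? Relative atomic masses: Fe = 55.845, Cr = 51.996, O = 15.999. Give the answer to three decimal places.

FeO: 32.22/71.844 = 0.44847 mol → 0.44847 mol Fe, 0.44847 mol O.
Cr2O3: 67.56/151.989 = 0.44451 mol → 0.88902 mol Cr, 1.33353 mol O.
Total oxygen = 1.78200 mol. Normalization factor = 4/1.78200 = 2.24467.
Fe per 4 O = 0.44847 × 2.24467 = 1.007.

1.007 Fe apfu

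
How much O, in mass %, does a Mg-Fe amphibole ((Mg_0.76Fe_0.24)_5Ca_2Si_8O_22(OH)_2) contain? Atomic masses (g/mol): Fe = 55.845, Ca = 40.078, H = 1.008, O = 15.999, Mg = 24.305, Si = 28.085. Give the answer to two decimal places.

45.16 mass %

Formula mass = 3.80·24.305 + 1.20·55.845 + 2·40.078 + 8·28.085 + 24·15.999 + 2·1.008 = 850.201 g/mol, of which 383.976 g is O.
So O makes up 383.976/850.201 = 0.4516 of the mass, i.e. 45.16%.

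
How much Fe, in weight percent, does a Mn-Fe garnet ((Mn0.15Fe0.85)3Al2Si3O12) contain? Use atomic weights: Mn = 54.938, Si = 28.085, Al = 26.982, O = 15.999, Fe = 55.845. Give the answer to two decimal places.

Formula mass = 0.45×54.938 + 2.55×55.845 + 2×26.982 + 3×28.085 + 12×15.999 = 497.334 g/mol, of which 142.405 g is Fe.
So Fe makes up 142.405/497.334 = 0.2863 of the mass, i.e. 28.63%.

28.63 weight percent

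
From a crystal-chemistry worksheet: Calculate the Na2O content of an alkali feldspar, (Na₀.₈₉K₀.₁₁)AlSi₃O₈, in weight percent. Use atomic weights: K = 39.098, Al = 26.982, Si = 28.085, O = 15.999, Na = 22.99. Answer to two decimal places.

10.45 wt%

Formula mass = 263.991 g/mol.
0.89 Na → 0.4450 mol Na2O per formula unit; M(Na2O) = 61.979, so Na2O mass = 27.581 g.
27.581/263.991 × 100 = 10.45 wt%.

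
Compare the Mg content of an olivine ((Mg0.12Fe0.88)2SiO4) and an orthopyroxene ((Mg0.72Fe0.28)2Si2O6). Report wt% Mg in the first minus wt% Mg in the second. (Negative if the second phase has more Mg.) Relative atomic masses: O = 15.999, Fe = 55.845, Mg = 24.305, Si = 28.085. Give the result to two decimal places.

M((Mg0.12Fe0.88)2SiO4) = 196.201 g/mol, so wt% Mg = 5.833/196.201 × 100 = 2.97%.
M((Mg0.72Fe0.28)2Si2O6) = 218.436 g/mol, so wt% Mg = 34.999/218.436 × 100 = 16.02%.
2.97 − 16.02 = -13.05 pp.

-13.05 percentage points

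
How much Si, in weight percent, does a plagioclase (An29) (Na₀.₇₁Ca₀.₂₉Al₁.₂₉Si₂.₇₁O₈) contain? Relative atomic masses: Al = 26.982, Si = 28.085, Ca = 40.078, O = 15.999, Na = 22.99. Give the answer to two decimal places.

Formula mass = 0.71*22.99 + 0.29*40.078 + 1.29*26.982 + 2.71*28.085 + 8*15.999 = 266.855 g/mol, of which 76.110 g is Si.
So Si makes up 76.110/266.855 = 0.2852 of the mass, i.e. 28.52%.

28.52 weight percent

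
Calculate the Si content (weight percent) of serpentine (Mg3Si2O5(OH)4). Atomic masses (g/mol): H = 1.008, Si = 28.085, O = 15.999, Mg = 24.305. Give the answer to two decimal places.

M(Mg3Si2O5(OH)4) = 277.108 g/mol.
Si contributes 2 × 28.085 = 56.170 g per mole.
56.170/277.108 = 0.2027 → 20.27%.

20.27 weight percent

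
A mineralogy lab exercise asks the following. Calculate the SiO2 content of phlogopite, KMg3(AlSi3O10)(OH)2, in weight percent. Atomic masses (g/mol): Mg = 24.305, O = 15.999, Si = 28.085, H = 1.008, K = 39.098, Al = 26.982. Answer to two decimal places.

43.20 wt%

M(KMg3(AlSi3O10)(OH)2) = 417.254 g/mol; M(SiO2) = 60.083 g/mol.
Moles SiO2 per formula unit = 3 Si ÷ 1 = 3.0000.
SiO2 fraction = (3.0000 × 60.083) / 417.254 = 180.249/417.254 = 0.4320.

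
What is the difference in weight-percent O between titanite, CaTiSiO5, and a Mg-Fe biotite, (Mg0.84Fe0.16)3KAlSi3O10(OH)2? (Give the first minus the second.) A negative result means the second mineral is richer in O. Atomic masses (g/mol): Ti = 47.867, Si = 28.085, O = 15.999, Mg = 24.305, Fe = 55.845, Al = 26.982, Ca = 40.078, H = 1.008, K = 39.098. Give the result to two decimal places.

-3.59 percentage points

First mineral: 79.995 g O in 196.025 g formula = 40.81 wt% O.
Second mineral: 191.988 g O in 432.393 g formula = 44.40 wt% O.
40.81% − 44.40% gives a difference of -3.59 percentage points.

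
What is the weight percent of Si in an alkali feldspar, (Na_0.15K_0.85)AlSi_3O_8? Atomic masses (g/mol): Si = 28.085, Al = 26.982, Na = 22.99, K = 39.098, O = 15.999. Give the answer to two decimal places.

30.54 mass %

Formula mass = 0.15·22.99 + 0.85·39.098 + 1·26.982 + 3·28.085 + 8·15.999 = 275.911 g/mol, of which 84.255 g is Si.
So Si makes up 84.255/275.911 = 0.3054 of the mass, i.e. 30.54%.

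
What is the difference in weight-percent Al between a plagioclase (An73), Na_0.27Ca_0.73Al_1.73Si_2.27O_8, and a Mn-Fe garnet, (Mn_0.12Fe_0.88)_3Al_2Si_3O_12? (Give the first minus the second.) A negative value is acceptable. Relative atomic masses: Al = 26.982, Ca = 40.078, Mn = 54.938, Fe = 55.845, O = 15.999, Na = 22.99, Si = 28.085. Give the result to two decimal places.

Al in Na_0.27Ca_0.73Al_1.73Si_2.27O_8: molar mass 273.888 g/mol; 1.73×26.982 = 46.679 g → 17.04 wt%.
Al in (Mn_0.12Fe_0.88)_3Al_2Si_3O_12: molar mass 497.415 g/mol; 2×26.982 = 53.964 g → 10.85 wt%.
Difference = 17.04 − 10.85 = 6.19 percentage points.

6.19 percentage points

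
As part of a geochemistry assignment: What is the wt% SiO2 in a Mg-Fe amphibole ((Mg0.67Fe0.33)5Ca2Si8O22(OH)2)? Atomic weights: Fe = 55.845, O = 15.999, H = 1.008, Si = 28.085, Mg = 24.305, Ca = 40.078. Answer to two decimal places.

55.61 wt%

Formula mass = 864.394 g/mol.
8 Si → 8.0000 mol SiO2 per formula unit; M(SiO2) = 60.083, so SiO2 mass = 480.664 g.
480.664/864.394 × 100 = 55.61 wt%.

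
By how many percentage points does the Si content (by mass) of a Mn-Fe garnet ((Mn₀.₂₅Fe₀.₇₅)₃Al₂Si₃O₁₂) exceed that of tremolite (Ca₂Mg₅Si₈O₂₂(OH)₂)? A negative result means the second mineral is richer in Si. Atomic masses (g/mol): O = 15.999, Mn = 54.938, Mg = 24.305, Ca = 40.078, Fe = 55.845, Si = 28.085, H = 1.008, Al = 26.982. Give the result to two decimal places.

M((Mn₀.₂₅Fe₀.₇₅)₃Al₂Si₃O₁₂) = 497.062 g/mol, so wt% Si = 84.255/497.062 × 100 = 16.95%.
M(Ca₂Mg₅Si₈O₂₂(OH)₂) = 812.353 g/mol, so wt% Si = 224.680/812.353 × 100 = 27.66%.
16.95 − 27.66 = -10.71 pp.

-10.71 percentage points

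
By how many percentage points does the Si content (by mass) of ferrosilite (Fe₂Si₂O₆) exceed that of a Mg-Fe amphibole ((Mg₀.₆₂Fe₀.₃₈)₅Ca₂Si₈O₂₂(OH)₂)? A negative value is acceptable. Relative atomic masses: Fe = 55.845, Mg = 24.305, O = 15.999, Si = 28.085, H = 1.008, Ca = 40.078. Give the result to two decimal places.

-4.47 percentage points

Si in Fe₂Si₂O₆: molar mass 263.854 g/mol; 2×28.085 = 56.170 g → 21.29 wt%.
Si in (Mg₀.₆₂Fe₀.₃₈)₅Ca₂Si₈O₂₂(OH)₂: molar mass 872.279 g/mol; 8×28.085 = 224.680 g → 25.76 wt%.
Difference = 21.29 − 25.76 = -4.47 percentage points.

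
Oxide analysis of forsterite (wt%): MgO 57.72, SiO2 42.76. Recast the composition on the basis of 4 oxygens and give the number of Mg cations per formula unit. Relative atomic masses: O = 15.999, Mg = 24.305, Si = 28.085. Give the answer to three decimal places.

MgO: 57.72/40.304 = 1.43212 mol → 1.43212 mol Mg, 1.43212 mol O.
SiO2: 42.76/60.083 = 0.71168 mol → 0.71168 mol Si, 1.42336 mol O.
Total oxygen = 2.85548 mol. Normalization factor = 4/2.85548 = 1.40082.
Mg per 4 O = 1.43212 × 1.40082 = 2.006.

2.006 Mg apfu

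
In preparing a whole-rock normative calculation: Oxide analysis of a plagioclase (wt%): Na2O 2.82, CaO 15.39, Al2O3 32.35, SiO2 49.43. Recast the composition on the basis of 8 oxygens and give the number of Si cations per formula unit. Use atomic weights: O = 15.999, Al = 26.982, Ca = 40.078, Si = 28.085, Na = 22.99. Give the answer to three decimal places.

2.256 Si apfu

Na2O (M=61.979): mol = 0.04550; Na = 0.09100, O = 0.04550.
CaO (M=56.077): mol = 0.27444; Ca = 0.27444, O = 0.27444.
Al2O3 (M=101.961): mol = 0.31728; Al = 0.63456, O = 0.95184.
SiO2 (M=60.083): mol = 0.82270; Si = 0.82270, O = 1.64540.
ΣO = 2.91718; factor = 8/ΣO = 2.74237.
Si apfu = 0.82270 × 2.74237 = 2.256.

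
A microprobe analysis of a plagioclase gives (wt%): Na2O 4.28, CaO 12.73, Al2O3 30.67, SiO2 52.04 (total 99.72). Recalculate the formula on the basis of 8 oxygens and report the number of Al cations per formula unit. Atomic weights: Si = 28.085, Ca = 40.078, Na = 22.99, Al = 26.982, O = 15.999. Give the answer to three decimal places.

1.642 Al apfu

Na2O: 4.28/61.979 = 0.06906 mol → 0.13812 mol Na, 0.06906 mol O.
CaO: 12.73/56.077 = 0.22701 mol → 0.22701 mol Ca, 0.22701 mol O.
Al2O3: 30.67/101.961 = 0.30080 mol → 0.60160 mol Al, 0.90240 mol O.
SiO2: 52.04/60.083 = 0.86614 mol → 0.86614 mol Si, 1.73228 mol O.
Total oxygen = 2.93075 mol. Normalization factor = 8/2.93075 = 2.72968.
Al per 8 O = 0.60160 × 2.72968 = 1.642.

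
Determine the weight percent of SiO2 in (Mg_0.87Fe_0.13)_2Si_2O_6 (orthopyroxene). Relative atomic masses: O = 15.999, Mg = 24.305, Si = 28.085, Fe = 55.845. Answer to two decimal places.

57.50 wt%

Formula mass = 208.974 g/mol.
2 Si → 2.0000 mol SiO2 per formula unit; M(SiO2) = 60.083, so SiO2 mass = 120.166 g.
120.166/208.974 × 100 = 57.50 wt%.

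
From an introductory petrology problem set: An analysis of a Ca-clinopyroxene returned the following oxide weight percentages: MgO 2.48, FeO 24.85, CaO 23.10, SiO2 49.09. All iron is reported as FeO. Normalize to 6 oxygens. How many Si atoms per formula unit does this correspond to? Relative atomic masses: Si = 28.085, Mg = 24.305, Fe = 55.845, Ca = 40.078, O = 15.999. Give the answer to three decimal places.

MgO: 2.48/40.304 = 0.06153 mol → 0.06153 mol Mg, 0.06153 mol O.
FeO: 24.85/71.844 = 0.34589 mol → 0.34589 mol Fe, 0.34589 mol O.
CaO: 23.10/56.077 = 0.41193 mol → 0.41193 mol Ca, 0.41193 mol O.
SiO2: 49.09/60.083 = 0.81704 mol → 0.81704 mol Si, 1.63408 mol O.
Total oxygen = 2.45343 mol. Normalization factor = 6/2.45343 = 2.44556.
Si per 6 O = 0.81704 × 2.44556 = 1.998.

1.998 Si apfu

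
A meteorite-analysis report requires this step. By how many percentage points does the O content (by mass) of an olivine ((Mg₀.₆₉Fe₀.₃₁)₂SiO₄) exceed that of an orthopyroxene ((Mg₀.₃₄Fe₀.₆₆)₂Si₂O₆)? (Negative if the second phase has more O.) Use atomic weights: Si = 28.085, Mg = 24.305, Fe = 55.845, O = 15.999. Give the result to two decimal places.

0.34 percentage points

First mineral: 63.996 g O in 160.246 g formula = 39.94 wt% O.
Second mineral: 95.994 g O in 242.407 g formula = 39.60 wt% O.
39.94% − 39.60% gives a difference of 0.34 percentage points.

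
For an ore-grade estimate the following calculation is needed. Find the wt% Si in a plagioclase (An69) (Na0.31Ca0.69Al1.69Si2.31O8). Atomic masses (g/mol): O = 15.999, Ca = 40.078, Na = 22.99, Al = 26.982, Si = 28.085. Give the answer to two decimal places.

23.74 wt%

Molar mass of Na0.31Ca0.69Al1.69Si2.31O8: 0.31*22.99 + 0.69*40.078 + 1.69*26.982 + 2.31*28.085 + 8*15.999 = 273.249 g/mol.
Mass of Si per formula unit: 2.31 × 28.085 = 64.876 g.
Weight fraction Si = 64.876 / 273.249 = 0.2374.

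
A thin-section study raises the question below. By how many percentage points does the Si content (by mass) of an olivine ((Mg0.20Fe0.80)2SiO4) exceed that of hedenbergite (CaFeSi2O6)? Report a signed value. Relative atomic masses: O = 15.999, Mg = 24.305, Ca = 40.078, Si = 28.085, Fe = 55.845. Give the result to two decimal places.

-7.95 percentage points

First mineral: 28.085 g Si in 191.155 g formula = 14.69 wt% Si.
Second mineral: 56.170 g Si in 248.087 g formula = 22.64 wt% Si.
14.69% − 22.64% gives a difference of -7.95 percentage points.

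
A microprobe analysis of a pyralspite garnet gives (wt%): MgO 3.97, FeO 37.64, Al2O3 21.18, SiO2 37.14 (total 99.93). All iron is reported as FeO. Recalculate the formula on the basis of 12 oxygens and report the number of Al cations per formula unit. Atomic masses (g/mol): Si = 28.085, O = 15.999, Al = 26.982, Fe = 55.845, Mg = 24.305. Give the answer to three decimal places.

2.009 Al apfu

MgO: 3.97/40.304 = 0.09850 mol → 0.09850 mol Mg, 0.09850 mol O.
FeO: 37.64/71.844 = 0.52391 mol → 0.52391 mol Fe, 0.52391 mol O.
Al2O3: 21.18/101.961 = 0.20773 mol → 0.41546 mol Al, 0.62319 mol O.
SiO2: 37.14/60.083 = 0.61814 mol → 0.61814 mol Si, 1.23628 mol O.
Total oxygen = 2.48188 mol. Normalization factor = 12/2.48188 = 4.83504.
Al per 12 O = 0.41546 × 4.83504 = 2.009.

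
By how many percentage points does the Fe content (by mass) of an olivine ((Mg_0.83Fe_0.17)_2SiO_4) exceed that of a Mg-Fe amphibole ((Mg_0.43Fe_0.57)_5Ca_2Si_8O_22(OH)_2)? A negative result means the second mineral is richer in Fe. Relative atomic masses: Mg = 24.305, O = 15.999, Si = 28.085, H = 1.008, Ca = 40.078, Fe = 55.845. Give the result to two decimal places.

-5.10 percentage points

Fe in (Mg_0.83Fe_0.17)_2SiO_4: molar mass 151.415 g/mol; 0.34×55.845 = 18.987 g → 12.54 wt%.
Fe in (Mg_0.43Fe_0.57)_5Ca_2Si_8O_22(OH)_2: molar mass 902.242 g/mol; 2.85×55.845 = 159.158 g → 17.64 wt%.
Difference = 12.54 − 17.64 = -5.10 percentage points.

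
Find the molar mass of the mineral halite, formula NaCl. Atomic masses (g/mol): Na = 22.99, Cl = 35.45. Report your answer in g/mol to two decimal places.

The formula mass is the sum 1*22.99 + 1*35.45.

58.44 g/mol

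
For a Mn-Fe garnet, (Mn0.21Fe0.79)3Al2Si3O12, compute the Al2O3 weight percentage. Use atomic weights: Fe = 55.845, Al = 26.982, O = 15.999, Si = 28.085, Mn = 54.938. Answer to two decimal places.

M((Mn0.21Fe0.79)3Al2Si3O12) = 497.171 g/mol; M(Al2O3) = 101.961 g/mol.
Moles Al2O3 per formula unit = 2 Al ÷ 2 = 1.0000.
Al2O3 fraction = (1.0000 × 101.961) / 497.171 = 101.961/497.171 = 0.2051.

20.51 wt%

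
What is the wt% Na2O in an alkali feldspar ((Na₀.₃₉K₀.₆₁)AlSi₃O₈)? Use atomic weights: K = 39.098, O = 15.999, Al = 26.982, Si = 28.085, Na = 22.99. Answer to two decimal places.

Formula mass = 272.045 g/mol.
0.39 Na → 0.1950 mol Na2O per formula unit; M(Na2O) = 61.979, so Na2O mass = 12.086 g.
12.086/272.045 × 100 = 4.44 wt%.

4.44 wt%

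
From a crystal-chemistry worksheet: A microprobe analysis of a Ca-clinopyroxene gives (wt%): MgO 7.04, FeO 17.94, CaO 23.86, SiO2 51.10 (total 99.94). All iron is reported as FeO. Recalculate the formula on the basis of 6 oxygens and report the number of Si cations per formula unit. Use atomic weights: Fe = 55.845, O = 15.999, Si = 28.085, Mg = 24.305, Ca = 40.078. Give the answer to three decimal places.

2.000 Si apfu

7.04 wt% MgO ÷ 40.304 g/mol = 0.17467 mol, giving 0.17467 Mg and 0.17467 O.
17.94 wt% FeO ÷ 71.844 g/mol = 0.24971 mol, giving 0.24971 Fe and 0.24971 O.
23.86 wt% CaO ÷ 56.077 g/mol = 0.42549 mol, giving 0.42549 Ca and 0.42549 O.
51.10 wt% SiO2 ÷ 60.083 g/mol = 0.85049 mol, giving 0.85049 Si and 1.70098 O.
Oxygen sums to 2.55085; scaling by 6/2.55085 = 2.35216 puts the formula on 6 O.
Si: 0.85049 × 2.35216 = 2.000 atoms per formula unit.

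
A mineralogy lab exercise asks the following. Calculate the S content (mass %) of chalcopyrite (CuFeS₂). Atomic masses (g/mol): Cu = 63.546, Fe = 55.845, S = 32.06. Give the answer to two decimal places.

M(CuFeS₂) = 183.511 g/mol.
S contributes 2 × 32.06 = 64.120 g per mole.
64.120/183.511 = 0.3494 → 34.94%.

34.94 mass %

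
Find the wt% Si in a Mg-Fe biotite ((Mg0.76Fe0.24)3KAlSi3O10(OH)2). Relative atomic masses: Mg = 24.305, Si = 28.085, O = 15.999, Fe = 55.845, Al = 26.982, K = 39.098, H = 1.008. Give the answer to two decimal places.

19.15 mass %

M((Mg0.76Fe0.24)3KAlSi3O10(OH)2) = 439.963 g/mol.
Si contributes 3 × 28.085 = 84.255 g per mole.
84.255/439.963 = 0.1915 → 19.15%.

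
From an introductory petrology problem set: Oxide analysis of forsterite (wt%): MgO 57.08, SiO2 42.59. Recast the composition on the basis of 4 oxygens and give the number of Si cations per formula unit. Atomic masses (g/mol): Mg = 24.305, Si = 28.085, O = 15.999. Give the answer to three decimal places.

MgO: 57.08/40.304 = 1.41624 mol → 1.41624 mol Mg, 1.41624 mol O.
SiO2: 42.59/60.083 = 0.70885 mol → 0.70885 mol Si, 1.41770 mol O.
Total oxygen = 2.83394 mol. Normalization factor = 4/2.83394 = 1.41146.
Si per 4 O = 0.70885 × 1.41146 = 1.001.

1.001 Si apfu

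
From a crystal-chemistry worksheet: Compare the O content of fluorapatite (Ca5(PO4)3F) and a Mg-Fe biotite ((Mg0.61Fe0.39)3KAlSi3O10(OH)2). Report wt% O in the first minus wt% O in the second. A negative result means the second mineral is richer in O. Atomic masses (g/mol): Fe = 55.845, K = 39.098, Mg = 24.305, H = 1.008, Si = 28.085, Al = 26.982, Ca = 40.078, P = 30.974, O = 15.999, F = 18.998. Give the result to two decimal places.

-4.20 percentage points

M(Ca5(PO4)3F) = 504.298 g/mol, so wt% O = 191.988/504.298 × 100 = 38.07%.
M((Mg0.61Fe0.39)3KAlSi3O10(OH)2) = 454.156 g/mol, so wt% O = 191.988/454.156 × 100 = 42.27%.
38.07 − 42.27 = -4.20 pp.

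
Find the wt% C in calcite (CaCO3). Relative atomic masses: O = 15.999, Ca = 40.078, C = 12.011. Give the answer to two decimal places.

12.00 weight percent

Formula mass = 1·40.078 + 1·12.011 + 3·15.999 = 100.086 g/mol, of which 12.011 g is C.
So C makes up 12.011/100.086 = 0.1200 of the mass, i.e. 12.00%.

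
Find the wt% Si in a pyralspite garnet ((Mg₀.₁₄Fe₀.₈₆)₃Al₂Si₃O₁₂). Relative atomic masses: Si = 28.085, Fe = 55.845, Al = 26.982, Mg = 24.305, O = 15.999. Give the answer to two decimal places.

Formula mass = 0.42*24.305 + 2.58*55.845 + 2*26.982 + 3*28.085 + 12*15.999 = 484.495 g/mol, of which 84.255 g is Si.
So Si makes up 84.255/484.495 = 0.1739 of the mass, i.e. 17.39%.

17.39 mass %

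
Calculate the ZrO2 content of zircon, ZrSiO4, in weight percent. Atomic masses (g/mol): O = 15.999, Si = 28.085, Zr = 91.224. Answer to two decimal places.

67.22 wt%

Molar mass of ZrSiO4 = 1×91.224 + 1×28.085 + 4×15.999 = 183.305 g/mol.
Each formula unit contains 1 Zr, equivalent to 1/1 = 1.0000 mol ZrO2.
M(ZrO2) = 1×91.224 + 2×15.999 = 123.222 g/mol.
Mass of ZrO2 per formula unit = 1.0000 × 123.222 = 123.222 g.
ZrO2 wt% = 123.222 / 183.305 × 100 = 67.22%.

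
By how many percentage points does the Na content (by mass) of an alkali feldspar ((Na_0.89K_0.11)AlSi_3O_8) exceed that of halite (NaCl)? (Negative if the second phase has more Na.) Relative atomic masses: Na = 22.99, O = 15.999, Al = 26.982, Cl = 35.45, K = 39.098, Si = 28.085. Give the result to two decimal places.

-31.59 percentage points

First mineral: 20.461 g Na in 263.991 g formula = 7.75 wt% Na.
Second mineral: 22.990 g Na in 58.440 g formula = 39.34 wt% Na.
7.75% − 39.34% gives a difference of -31.59 percentage points.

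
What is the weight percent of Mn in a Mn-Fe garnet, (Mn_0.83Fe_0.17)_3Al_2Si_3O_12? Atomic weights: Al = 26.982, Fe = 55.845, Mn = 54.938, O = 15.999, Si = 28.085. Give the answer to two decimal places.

27.61 wt%

Formula mass = 2.49*54.938 + 0.51*55.845 + 2*26.982 + 3*28.085 + 12*15.999 = 495.484 g/mol, of which 136.796 g is Mn.
So Mn makes up 136.796/495.484 = 0.2761 of the mass, i.e. 27.61%.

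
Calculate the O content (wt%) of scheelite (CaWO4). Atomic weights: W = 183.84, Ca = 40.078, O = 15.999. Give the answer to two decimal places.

Formula mass = 1·40.078 + 1·183.84 + 4·15.999 = 287.914 g/mol, of which 63.996 g is O.
So O makes up 63.996/287.914 = 0.2223 of the mass, i.e. 22.23%.

22.23 wt%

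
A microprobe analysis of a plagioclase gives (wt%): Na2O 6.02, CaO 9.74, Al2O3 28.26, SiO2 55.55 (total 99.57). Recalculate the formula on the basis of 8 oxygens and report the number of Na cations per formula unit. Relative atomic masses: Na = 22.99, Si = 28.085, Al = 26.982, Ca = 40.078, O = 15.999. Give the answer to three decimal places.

0.527 Na apfu

Na2O (M=61.979): mol = 0.09713; Na = 0.19426, O = 0.09713.
CaO (M=56.077): mol = 0.17369; Ca = 0.17369, O = 0.17369.
Al2O3 (M=101.961): mol = 0.27716; Al = 0.55432, O = 0.83148.
SiO2 (M=60.083): mol = 0.92455; Si = 0.92455, O = 1.84910.
ΣO = 2.95140; factor = 8/ΣO = 2.71058.
Na apfu = 0.19426 × 2.71058 = 0.527.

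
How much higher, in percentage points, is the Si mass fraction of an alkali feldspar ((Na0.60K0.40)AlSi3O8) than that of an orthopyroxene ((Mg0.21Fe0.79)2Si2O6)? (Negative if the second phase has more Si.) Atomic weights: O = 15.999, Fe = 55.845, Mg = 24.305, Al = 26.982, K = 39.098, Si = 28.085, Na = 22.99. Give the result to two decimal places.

M((Na0.60K0.40)AlSi3O8) = 268.662 g/mol, so wt% Si = 84.255/268.662 × 100 = 31.36%.
M((Mg0.21Fe0.79)2Si2O6) = 250.607 g/mol, so wt% Si = 56.170/250.607 × 100 = 22.41%.
31.36 − 22.41 = 8.95 pp.

8.95 percentage points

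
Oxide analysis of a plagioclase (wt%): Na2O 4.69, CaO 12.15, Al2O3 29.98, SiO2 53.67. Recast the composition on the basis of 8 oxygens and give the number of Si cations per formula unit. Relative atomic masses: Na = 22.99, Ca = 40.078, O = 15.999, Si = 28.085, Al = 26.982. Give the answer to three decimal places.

4.69 wt% Na2O ÷ 61.979 g/mol = 0.07567 mol, giving 0.15134 Na and 0.07567 O.
12.15 wt% CaO ÷ 56.077 g/mol = 0.21667 mol, giving 0.21667 Ca and 0.21667 O.
29.98 wt% Al2O3 ÷ 101.961 g/mol = 0.29403 mol, giving 0.58806 Al and 0.88209 O.
53.67 wt% SiO2 ÷ 60.083 g/mol = 0.89326 mol, giving 0.89326 Si and 1.78652 O.
Oxygen sums to 2.96095; scaling by 8/2.96095 = 2.70184 puts the formula on 8 O.
Si: 0.89326 × 2.70184 = 2.413 atoms per formula unit.

2.413 Si apfu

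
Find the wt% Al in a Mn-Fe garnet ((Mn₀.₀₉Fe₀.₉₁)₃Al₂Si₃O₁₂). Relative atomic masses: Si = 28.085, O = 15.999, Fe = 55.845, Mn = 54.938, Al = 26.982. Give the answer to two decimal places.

10.85 mass %

Formula mass = 0.27·54.938 + 2.73·55.845 + 2·26.982 + 3·28.085 + 12·15.999 = 497.497 g/mol, of which 53.964 g is Al.
So Al makes up 53.964/497.497 = 0.1085 of the mass, i.e. 10.85%.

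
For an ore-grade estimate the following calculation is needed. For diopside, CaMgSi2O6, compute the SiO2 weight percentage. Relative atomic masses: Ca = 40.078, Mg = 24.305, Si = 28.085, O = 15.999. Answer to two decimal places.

Formula mass = 216.547 g/mol.
2 Si → 2.0000 mol SiO2 per formula unit; M(SiO2) = 60.083, so SiO2 mass = 120.166 g.
120.166/216.547 × 100 = 55.49 wt%.

55.49 wt%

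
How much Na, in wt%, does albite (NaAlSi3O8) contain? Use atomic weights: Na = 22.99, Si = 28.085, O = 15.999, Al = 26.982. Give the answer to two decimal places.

Molar mass of NaAlSi3O8: 1*22.99 + 1*26.982 + 3*28.085 + 8*15.999 = 262.219 g/mol.
Mass of Na per formula unit: 1 × 22.99 = 22.990 g.
Weight fraction Na = 22.990 / 262.219 = 0.0877.

8.77 wt%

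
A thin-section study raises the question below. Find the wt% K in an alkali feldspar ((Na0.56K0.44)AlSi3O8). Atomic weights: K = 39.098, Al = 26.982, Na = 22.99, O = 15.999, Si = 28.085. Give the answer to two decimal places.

M((Na0.56K0.44)AlSi3O8) = 269.307 g/mol.
K contributes 0.44 × 39.098 = 17.203 g per mole.
17.203/269.307 = 0.0639 → 6.39%.

6.39 mass %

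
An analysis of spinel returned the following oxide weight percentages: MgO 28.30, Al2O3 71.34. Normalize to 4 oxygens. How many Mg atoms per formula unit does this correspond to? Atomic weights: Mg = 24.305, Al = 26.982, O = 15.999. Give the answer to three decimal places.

1.003 Mg apfu

MgO (M=40.304): mol = 0.70216; Mg = 0.70216, O = 0.70216.
Al2O3 (M=101.961): mol = 0.69968; Al = 1.39936, O = 2.09904.
ΣO = 2.80120; factor = 4/ΣO = 1.42796.
Mg apfu = 0.70216 × 1.42796 = 1.003.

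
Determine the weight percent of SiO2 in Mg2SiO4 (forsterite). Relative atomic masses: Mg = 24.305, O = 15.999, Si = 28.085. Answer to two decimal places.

M(Mg2SiO4) = 140.691 g/mol; M(SiO2) = 60.083 g/mol.
Moles SiO2 per formula unit = 1 Si ÷ 1 = 1.0000.
SiO2 fraction = (1.0000 × 60.083) / 140.691 = 60.083/140.691 = 0.4271.

42.71 wt%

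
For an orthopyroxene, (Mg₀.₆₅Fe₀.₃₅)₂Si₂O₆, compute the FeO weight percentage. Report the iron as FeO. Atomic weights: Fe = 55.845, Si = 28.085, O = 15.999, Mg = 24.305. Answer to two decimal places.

22.57 wt%

Molar mass of (Mg₀.₆₅Fe₀.₃₅)₂Si₂O₆ = 1.30×24.305 + 0.70×55.845 + 2×28.085 + 6×15.999 = 222.852 g/mol.
Each formula unit contains 0.70 Fe, equivalent to 0.70/1 = 0.7000 mol FeO.
M(FeO) = 1×55.845 + 1×15.999 = 71.844 g/mol.
Mass of FeO per formula unit = 0.7000 × 71.844 = 50.291 g.
FeO wt% = 50.291 / 222.852 × 100 = 22.57%.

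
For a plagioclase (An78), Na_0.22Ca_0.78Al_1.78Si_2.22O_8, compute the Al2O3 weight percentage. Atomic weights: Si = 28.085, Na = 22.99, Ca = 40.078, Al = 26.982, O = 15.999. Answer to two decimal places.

Molar mass of Na_0.22Ca_0.78Al_1.78Si_2.22O_8 = 0.22×22.99 + 0.78×40.078 + 1.78×26.982 + 2.22×28.085 + 8×15.999 = 274.687 g/mol.
Each formula unit contains 1.78 Al, equivalent to 1.78/2 = 0.8900 mol Al2O3.
M(Al2O3) = 2×26.982 + 3×15.999 = 101.961 g/mol.
Mass of Al2O3 per formula unit = 0.8900 × 101.961 = 90.745 g.
Al2O3 wt% = 90.745 / 274.687 × 100 = 33.04%.

33.04 wt%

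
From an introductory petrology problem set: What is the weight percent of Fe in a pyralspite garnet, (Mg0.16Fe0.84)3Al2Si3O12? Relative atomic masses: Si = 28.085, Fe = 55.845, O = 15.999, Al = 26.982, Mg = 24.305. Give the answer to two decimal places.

29.16 mass %

Formula mass = 0.48×24.305 + 2.52×55.845 + 2×26.982 + 3×28.085 + 12×15.999 = 482.603 g/mol, of which 140.729 g is Fe.
So Fe makes up 140.729/482.603 = 0.2916 of the mass, i.e. 29.16%.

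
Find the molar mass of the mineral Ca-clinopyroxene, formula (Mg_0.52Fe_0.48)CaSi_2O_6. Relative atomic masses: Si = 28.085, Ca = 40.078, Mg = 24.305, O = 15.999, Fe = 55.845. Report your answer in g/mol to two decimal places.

231.69 g/mol

Mg: 0.52 × 24.305 = 12.6386
Fe: 0.48 × 55.845 = 26.8056
Ca: 1 × 40.078 = 40.0780
Si: 2 × 28.085 = 56.1700
O: 6 × 15.999 = 95.9940
Summing the contributions gives the formula mass.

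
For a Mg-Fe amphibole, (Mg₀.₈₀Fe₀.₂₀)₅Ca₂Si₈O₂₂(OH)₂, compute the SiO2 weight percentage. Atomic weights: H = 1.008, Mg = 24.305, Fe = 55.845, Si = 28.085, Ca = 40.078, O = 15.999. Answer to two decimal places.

M((Mg₀.₈₀Fe₀.₂₀)₅Ca₂Si₈O₂₂(OH)₂) = 843.893 g/mol; M(SiO2) = 60.083 g/mol.
Moles SiO2 per formula unit = 8 Si ÷ 1 = 8.0000.
SiO2 fraction = (8.0000 × 60.083) / 843.893 = 480.664/843.893 = 0.5696.

56.96 wt%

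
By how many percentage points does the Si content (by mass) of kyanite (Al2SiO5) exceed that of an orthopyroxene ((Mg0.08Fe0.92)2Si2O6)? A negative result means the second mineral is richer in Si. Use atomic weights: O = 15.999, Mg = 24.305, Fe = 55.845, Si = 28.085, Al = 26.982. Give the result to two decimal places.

First mineral: 28.085 g Si in 162.044 g formula = 17.33 wt% Si.
Second mineral: 56.170 g Si in 258.808 g formula = 21.70 wt% Si.
17.33% − 21.70% gives a difference of -4.37 percentage points.

-4.37 percentage points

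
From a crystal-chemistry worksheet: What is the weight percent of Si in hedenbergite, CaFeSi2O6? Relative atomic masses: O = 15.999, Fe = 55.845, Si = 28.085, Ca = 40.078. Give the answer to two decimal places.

22.64 weight percent

Molar mass of CaFeSi2O6: 1*40.078 + 1*55.845 + 2*28.085 + 6*15.999 = 248.087 g/mol.
Mass of Si per formula unit: 2 × 28.085 = 56.170 g.
Weight fraction Si = 56.170 / 248.087 = 0.2264.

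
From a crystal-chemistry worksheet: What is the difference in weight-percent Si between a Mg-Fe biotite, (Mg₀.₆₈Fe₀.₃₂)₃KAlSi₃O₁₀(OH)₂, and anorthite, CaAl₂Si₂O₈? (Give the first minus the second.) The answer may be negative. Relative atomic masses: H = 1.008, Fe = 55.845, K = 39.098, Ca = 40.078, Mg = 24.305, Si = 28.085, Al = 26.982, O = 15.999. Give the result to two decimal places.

First mineral: 84.255 g Si in 447.532 g formula = 18.83 wt% Si.
Second mineral: 56.170 g Si in 278.204 g formula = 20.19 wt% Si.
18.83% − 20.19% gives a difference of -1.36 percentage points.

-1.36 percentage points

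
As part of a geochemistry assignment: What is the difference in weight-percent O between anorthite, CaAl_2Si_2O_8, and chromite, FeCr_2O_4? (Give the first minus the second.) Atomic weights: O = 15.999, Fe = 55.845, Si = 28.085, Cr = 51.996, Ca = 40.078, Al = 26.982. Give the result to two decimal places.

First mineral: 127.992 g O in 278.204 g formula = 46.01 wt% O.
Second mineral: 63.996 g O in 223.833 g formula = 28.59 wt% O.
46.01% − 28.59% gives a difference of 17.42 percentage points.

17.42 percentage points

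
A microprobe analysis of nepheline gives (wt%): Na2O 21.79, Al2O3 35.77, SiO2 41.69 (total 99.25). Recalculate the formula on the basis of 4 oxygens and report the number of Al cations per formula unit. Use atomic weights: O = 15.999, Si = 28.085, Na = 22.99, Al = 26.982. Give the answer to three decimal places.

1.005 Al apfu

Na2O: 21.79/61.979 = 0.35157 mol → 0.70314 mol Na, 0.35157 mol O.
Al2O3: 35.77/101.961 = 0.35082 mol → 0.70164 mol Al, 1.05246 mol O.
SiO2: 41.69/60.083 = 0.69387 mol → 0.69387 mol Si, 1.38774 mol O.
Total oxygen = 2.79177 mol. Normalization factor = 4/2.79177 = 1.43278.
Al per 4 O = 0.70164 × 1.43278 = 1.005.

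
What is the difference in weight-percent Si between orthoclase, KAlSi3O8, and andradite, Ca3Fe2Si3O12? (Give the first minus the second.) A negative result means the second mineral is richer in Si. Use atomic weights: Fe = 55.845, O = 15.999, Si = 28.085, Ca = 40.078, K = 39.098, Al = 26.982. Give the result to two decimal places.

13.69 percentage points

M(KAlSi3O8) = 278.327 g/mol, so wt% Si = 84.255/278.327 × 100 = 30.27%.
M(Ca3Fe2Si3O12) = 508.167 g/mol, so wt% Si = 84.255/508.167 × 100 = 16.58%.
30.27 − 16.58 = 13.69 pp.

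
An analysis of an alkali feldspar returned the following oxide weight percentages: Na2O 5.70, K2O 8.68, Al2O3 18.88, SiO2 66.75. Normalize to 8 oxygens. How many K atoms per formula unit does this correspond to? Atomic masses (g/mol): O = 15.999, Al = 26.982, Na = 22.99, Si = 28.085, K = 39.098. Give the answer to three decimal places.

Na2O (M=61.979): mol = 0.09197; Na = 0.18394, O = 0.09197.
K2O (M=94.195): mol = 0.09215; K = 0.18430, O = 0.09215.
Al2O3 (M=101.961): mol = 0.18517; Al = 0.37034, O = 0.55551.
SiO2 (M=60.083): mol = 1.11096; Si = 1.11096, O = 2.22192.
ΣO = 2.96155; factor = 8/ΣO = 2.70129.
K apfu = 0.18430 × 2.70129 = 0.498.

0.498 K apfu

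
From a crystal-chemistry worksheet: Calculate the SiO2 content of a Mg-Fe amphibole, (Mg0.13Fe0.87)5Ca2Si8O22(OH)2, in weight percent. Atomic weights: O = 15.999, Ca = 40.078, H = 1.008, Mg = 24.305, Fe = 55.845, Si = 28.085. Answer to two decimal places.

Molar mass of (Mg0.13Fe0.87)5Ca2Si8O22(OH)2 = 0.65*24.305 + 4.35*55.845 + 2*40.078 + 8*28.085 + 24*15.999 + 2*1.008 = 949.552 g/mol.
Each formula unit contains 8 Si, equivalent to 8/1 = 8.0000 mol SiO2.
M(SiO2) = 1×28.085 + 2×15.999 = 60.083 g/mol.
Mass of SiO2 per formula unit = 8.0000 × 60.083 = 480.664 g.
SiO2 wt% = 480.664 / 949.552 × 100 = 50.62%.

50.62 wt%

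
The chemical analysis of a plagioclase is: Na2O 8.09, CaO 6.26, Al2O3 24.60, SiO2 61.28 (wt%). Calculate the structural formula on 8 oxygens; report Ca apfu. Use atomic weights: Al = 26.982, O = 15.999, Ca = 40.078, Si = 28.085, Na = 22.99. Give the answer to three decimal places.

Na2O: 8.09/61.979 = 0.13053 mol → 0.26106 mol Na, 0.13053 mol O.
CaO: 6.26/56.077 = 0.11163 mol → 0.11163 mol Ca, 0.11163 mol O.
Al2O3: 24.60/101.961 = 0.24127 mol → 0.48254 mol Al, 0.72381 mol O.
SiO2: 61.28/60.083 = 1.01992 mol → 1.01992 mol Si, 2.03984 mol O.
Total oxygen = 3.00581 mol. Normalization factor = 8/3.00581 = 2.66151.
Ca per 8 O = 0.11163 × 2.66151 = 0.297.

0.297 Ca apfu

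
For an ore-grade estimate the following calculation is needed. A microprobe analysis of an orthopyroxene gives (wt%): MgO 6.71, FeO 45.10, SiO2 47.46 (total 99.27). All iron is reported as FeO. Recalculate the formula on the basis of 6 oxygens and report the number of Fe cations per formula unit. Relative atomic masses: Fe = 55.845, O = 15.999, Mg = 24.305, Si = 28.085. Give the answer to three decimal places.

MgO: 6.71/40.304 = 0.16648 mol → 0.16648 mol Mg, 0.16648 mol O.
FeO: 45.10/71.844 = 0.62775 mol → 0.62775 mol Fe, 0.62775 mol O.
SiO2: 47.46/60.083 = 0.78991 mol → 0.78991 mol Si, 1.57982 mol O.
Total oxygen = 2.37405 mol. Normalization factor = 6/2.37405 = 2.52733.
Fe per 6 O = 0.62775 × 2.52733 = 1.587.

1.587 Fe apfu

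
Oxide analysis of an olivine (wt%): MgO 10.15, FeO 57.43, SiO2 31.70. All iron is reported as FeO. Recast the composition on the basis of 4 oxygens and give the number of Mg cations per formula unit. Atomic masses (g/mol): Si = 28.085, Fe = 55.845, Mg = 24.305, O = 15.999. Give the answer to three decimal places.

MgO: 10.15/40.304 = 0.25184 mol → 0.25184 mol Mg, 0.25184 mol O.
FeO: 57.43/71.844 = 0.79937 mol → 0.79937 mol Fe, 0.79937 mol O.
SiO2: 31.70/60.083 = 0.52760 mol → 0.52760 mol Si, 1.05520 mol O.
Total oxygen = 2.10641 mol. Normalization factor = 4/2.10641 = 1.89897.
Mg per 4 O = 0.25184 × 1.89897 = 0.478.

0.478 Mg apfu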